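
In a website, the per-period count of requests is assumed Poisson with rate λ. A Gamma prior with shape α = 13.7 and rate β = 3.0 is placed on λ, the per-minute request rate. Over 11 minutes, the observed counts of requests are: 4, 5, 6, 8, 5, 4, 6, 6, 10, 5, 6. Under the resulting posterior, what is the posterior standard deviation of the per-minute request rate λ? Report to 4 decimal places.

With a Gamma(shape α, rate β) prior, the Poisson likelihood is conjugate: the posterior is Gamma(α + ΣXᵢ, β + n).
Sum of counts S = 65 over n = 11 minutes.
Posterior: Gamma(α+S, β+n) = Gamma(13.7+65, 3.0+11) = Gamma(78.7, 14.0).
SD = √α/β = √78.7/14.0 = 0.6337.

0.6337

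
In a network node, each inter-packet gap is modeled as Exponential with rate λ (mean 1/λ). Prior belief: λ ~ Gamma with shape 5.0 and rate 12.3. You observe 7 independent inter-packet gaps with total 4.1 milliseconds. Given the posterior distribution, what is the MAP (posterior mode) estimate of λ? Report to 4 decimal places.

0.6707

With a Gamma(shape α, rate β) prior on the exponential rate λ, the posterior after n observations with total T = Σxᵢ is Gamma(α+n, β+T).
Posterior: Gamma(5.0+7, 12.3+4.1) = Gamma(12.0, 16.4).
Mode = (α−1)/β = 0.6707.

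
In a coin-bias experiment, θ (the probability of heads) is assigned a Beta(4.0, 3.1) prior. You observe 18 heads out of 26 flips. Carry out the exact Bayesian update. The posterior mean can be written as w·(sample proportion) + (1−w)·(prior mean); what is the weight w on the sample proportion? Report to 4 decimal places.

0.7855

The Beta prior is conjugate to a Binomial/Bernoulli likelihood; the update adds successes to α and failures to β.
Posterior mean = (α₀+k)/(α₀+β₀+n) = [n/(α₀+β₀+n)]·(k/n) + [(α₀+β₀)/(α₀+β₀+n)]·α₀/(α₀+β₀), so only n and the prior enter the weight.
The weight on the data is w = n/(α₀+β₀+n) = 26/(4.0+3.1+26) = 26/33.1 = 0.7855.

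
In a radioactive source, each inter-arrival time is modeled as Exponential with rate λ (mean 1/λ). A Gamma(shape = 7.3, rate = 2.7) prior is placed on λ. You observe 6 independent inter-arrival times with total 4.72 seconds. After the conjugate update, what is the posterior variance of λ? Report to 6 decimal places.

0.241570

With a Gamma(shape α, rate β) prior on the exponential rate λ, the posterior after n observations with total T = Σxᵢ is Gamma(α+n, β+T).
Posterior: Gamma(7.3+6, 2.7+4.72) = Gamma(13.3, 7.42).
Var = α/β² = 0.241570.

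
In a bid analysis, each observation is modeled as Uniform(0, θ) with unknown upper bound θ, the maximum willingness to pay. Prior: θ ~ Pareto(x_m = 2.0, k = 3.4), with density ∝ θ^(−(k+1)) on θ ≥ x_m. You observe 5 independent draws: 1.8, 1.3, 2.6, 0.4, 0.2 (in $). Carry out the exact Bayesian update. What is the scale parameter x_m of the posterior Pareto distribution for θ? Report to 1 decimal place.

A Pareto(scale x_m, shape k) prior on the upper bound θ of Uniform(0, θ) is conjugate: posterior is Pareto(max(x_m, max xᵢ), k + n).
Sample maximum = 2.6; prior scale x_m = 2.0 → posterior scale = max = 2.6.
Posterior shape = 3.4 + 5 = 8.4.
Posterior scale x_m = 2.6.

2.6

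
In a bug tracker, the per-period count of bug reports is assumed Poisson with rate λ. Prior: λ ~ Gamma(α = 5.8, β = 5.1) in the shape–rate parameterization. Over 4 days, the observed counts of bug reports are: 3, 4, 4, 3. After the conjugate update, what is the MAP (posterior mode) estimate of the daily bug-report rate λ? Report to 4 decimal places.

With a Gamma(shape α, rate β) prior, the Poisson likelihood is conjugate: the posterior is Gamma(α + ΣXᵢ, β + n).
Sum of counts S = 14 over n = 4 days.
Posterior: Gamma(α+S, β+n) = Gamma(5.8+14, 5.1+4) = Gamma(19.8, 9.1).
Mode of Gamma(α,β) for α≥1 is (α−1)/β = 18.8/9.1 = 2.0659.

2.0659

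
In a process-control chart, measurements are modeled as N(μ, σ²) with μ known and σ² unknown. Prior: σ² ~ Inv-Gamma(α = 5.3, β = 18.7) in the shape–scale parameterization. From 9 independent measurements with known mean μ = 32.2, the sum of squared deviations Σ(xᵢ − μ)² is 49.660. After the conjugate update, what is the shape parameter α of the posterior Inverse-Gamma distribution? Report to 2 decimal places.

With known mean μ and an Inverse-Gamma(α, β) prior on σ², the Normal likelihood is conjugate: posterior is Inv-Gamma(α + n/2, β + Σ(xᵢ−μ)²/2).
Posterior: Inv-Gamma(5.3 + 9/2, 18.7 + 49.660/2) = Inv-Gamma(9.80, 43.5300).
Posterior α = 9.80.

9.80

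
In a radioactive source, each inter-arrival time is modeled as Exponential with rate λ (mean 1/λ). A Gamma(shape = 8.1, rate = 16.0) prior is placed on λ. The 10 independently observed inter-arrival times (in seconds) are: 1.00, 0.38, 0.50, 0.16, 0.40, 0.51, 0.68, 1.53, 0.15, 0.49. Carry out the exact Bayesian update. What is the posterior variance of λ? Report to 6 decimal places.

With a Gamma(shape α, rate β) prior on the exponential rate λ, the posterior after n observations with total T = Σxᵢ is Gamma(α+n, β+T).
Sum of observations T = 5.80 seconds; n = 10.
Posterior: Gamma(8.1+10, 16.0+5.80) = Gamma(18.1, 21.80).
Var = α/β² = 0.038086.

0.038086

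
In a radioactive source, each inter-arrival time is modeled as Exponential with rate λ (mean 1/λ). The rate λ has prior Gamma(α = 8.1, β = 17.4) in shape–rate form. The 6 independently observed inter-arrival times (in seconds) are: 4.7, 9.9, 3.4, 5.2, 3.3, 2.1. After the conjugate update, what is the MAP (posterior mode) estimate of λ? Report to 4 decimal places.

0.2848

With a Gamma(shape α, rate β) prior on the exponential rate λ, the posterior after n observations with total T = Σxᵢ is Gamma(α+n, β+T).
Sum of observations T = 28.6 seconds; n = 6.
Posterior: Gamma(8.1+6, 17.4+28.6) = Gamma(14.1, 46.0).
Mode = (α−1)/β = 0.2848.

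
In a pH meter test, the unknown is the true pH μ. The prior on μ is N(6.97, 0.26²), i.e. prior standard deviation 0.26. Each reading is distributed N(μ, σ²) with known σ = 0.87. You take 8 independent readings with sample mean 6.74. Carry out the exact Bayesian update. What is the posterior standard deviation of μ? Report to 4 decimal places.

0.1986

For Normal data with known variance σ², a Normal(μ₀, σ₀²) prior on μ is conjugate. Posterior precision = 1/σ₀² + n/σ²; posterior mean is the precision-weighted average of μ₀ and x̄.
σ₀² = 0.26² = 0.0676, σ² = 0.87² = 0.7569; σ² + n·σ₀² = 0.7569 + 8·0.0676 = 1.2977.
Posterior precision = 1/σ₀² + n/σ² = 1/0.0676 + 8/0.7569 = (σ² + n·σ₀²)/(σ₀²σ²) = 1.2977/(0.0676·0.7569); posterior variance σₙ² = σ₀²σ²/(σ² + n·σ₀²) = 0.0676·0.7569/1.2977 = 0.039429.
Posterior SD = √σₙ² = √(0.0676·0.7569/1.2977) = 0.1986.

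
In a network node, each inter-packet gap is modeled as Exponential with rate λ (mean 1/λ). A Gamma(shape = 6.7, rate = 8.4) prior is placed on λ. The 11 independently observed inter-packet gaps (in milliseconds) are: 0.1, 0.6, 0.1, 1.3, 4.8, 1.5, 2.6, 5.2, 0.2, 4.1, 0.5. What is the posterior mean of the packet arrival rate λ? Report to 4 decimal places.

0.6020

With a Gamma(shape α, rate β) prior on the exponential rate λ, the posterior after n observations with total T = Σxᵢ is Gamma(α+n, β+T).
Sum of observations T = 21.0 milliseconds; n = 11.
Posterior: Gamma(6.7+11, 8.4+21.0) = Gamma(17.7, 29.4).
Posterior mean of λ = α/β = 17.7/29.4 = 0.6020.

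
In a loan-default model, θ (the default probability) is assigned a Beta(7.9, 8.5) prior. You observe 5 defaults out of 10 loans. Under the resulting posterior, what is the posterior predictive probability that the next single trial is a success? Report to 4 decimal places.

The Beta prior is conjugate to a Binomial/Bernoulli likelihood; the update adds successes to α and failures to β.
Posterior: Beta(α+k, β+n−k) = Beta(7.9+5, 8.5+5) = Beta(12.9, 13.5).
For a single future Bernoulli trial, P(success | data) = α/(α+β) = 0.4886.

0.4886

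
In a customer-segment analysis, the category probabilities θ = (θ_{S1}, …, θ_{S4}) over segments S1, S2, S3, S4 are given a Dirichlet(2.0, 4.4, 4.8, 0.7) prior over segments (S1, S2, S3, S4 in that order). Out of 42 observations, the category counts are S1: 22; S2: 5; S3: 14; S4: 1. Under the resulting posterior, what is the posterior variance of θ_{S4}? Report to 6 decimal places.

The Dirichlet prior is conjugate to the Multinomial likelihood: each posterior αⱼ = prior αⱼ + observed count nⱼ.
Posterior concentration: (24.0, 9.4, 18.8, 1.7), total = 53.9.
Var[θ_j] = α_j(Σα−α_j)/((Σα)²(Σα+1)) = 1.7·52.2/(53.9²·54.9) = 0.000556.

0.000556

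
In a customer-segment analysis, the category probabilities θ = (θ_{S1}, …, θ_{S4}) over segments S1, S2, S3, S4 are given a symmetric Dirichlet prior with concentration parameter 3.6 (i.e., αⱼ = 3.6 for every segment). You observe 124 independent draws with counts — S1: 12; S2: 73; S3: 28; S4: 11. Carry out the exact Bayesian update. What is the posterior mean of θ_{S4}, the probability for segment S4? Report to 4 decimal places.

0.1055

The Dirichlet prior is conjugate to the Multinomial likelihood: each posterior αⱼ = prior αⱼ + observed count nⱼ.
Posterior concentration: (15.6, 76.6, 31.6, 14.6), total = 138.4.
E[θ_{S4}|data] = α_{S4}/Σα = 14.6/138.4 = 0.1055.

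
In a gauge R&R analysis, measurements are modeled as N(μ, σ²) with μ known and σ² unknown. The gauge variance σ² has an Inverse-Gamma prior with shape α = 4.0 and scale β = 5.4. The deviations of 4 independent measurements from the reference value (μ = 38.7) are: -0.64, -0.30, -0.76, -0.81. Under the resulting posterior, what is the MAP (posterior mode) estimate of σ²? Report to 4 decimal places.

With known mean μ and an Inverse-Gamma(α, β) prior on σ², the Normal likelihood is conjugate: posterior is Inv-Gamma(α + n/2, β + Σ(xᵢ−μ)²/2).
Σ(xᵢ−μ)² = (-0.64)² + (-0.30)² + (-0.76)² + (-0.81)² = 1.7333.
Posterior: Inv-Gamma(4.0 + 4/2, 5.4 + 1.7333/2) = Inv-Gamma(6.00, 6.26665).
Mode = β/(α+1) = 6.26665/7.00 = 0.8952.

0.8952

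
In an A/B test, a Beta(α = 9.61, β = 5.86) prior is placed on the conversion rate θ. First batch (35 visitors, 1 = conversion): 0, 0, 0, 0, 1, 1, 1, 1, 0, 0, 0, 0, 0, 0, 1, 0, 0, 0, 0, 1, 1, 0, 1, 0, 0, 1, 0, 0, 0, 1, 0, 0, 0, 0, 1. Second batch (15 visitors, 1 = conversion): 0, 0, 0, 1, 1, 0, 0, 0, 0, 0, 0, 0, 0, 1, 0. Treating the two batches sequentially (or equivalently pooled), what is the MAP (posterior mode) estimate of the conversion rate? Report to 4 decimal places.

The Beta prior is conjugate to a Binomial/Bernoulli likelihood; the update adds successes to α and failures to β.
After batch 1: Beta(9.61+11, 5.86+24) = Beta(20.61, 29.86).
After batch 2: Beta(20.61+3, 29.86+12) = Beta(23.61, 41.86).
Mode of Beta(a,b) for a,b>1 is (a−1)/(a+b−2) = 22.61/63.47 = 0.3562.

0.3562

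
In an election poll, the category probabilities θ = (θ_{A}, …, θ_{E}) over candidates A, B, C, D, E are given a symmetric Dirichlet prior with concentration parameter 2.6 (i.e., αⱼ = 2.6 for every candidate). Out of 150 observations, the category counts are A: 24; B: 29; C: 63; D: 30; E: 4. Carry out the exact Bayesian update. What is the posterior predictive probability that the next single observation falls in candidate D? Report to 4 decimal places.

0.2000

The Dirichlet prior is conjugate to the Multinomial likelihood: each posterior αⱼ = prior αⱼ + observed count nⱼ.
Posterior concentration: (26.6, 31.6, 65.6, 32.6, 6.6), total = 163.0.
P(next = D | data) = α_{D}/Σα = 0.2000.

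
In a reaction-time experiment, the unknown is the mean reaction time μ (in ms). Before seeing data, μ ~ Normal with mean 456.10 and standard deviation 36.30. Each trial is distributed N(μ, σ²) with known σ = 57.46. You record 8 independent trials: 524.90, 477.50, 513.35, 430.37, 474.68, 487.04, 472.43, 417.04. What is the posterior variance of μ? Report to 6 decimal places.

For Normal data with known variance σ², a Normal(μ₀, σ₀²) prior on μ is conjugate. Posterior precision = 1/σ₀² + n/σ²; posterior mean is the precision-weighted average of μ₀ and x̄.
σ₀² = 36.30² = 1317.69, σ² = 57.46² = 3301.6516; σ² + n·σ₀² = 3301.6516 + 8·1317.69 = 13843.1716.
Posterior precision = 1/σ₀² + n/σ² = 1/1317.69 + 8/3301.6516 = (σ² + n·σ₀²)/(σ₀²σ²) = 13843.1716/(1317.69·3301.6516); posterior variance σₙ² = σ₀²σ²/(σ² + n·σ₀²) = 1317.69·3301.6516/13843.1716 = 314.274317.

314.274317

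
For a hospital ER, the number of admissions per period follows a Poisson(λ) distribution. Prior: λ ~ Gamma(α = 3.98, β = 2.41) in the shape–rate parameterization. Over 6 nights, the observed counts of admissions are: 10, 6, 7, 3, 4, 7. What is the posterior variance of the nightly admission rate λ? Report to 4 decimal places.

0.5794

With a Gamma(shape α, rate β) prior, the Poisson likelihood is conjugate: the posterior is Gamma(α + ΣXᵢ, β + n).
Sum of counts S = 37 over n = 6 nights.
Posterior: Gamma(α+S, β+n) = Gamma(3.98+37, 2.41+6) = Gamma(40.98, 8.41).
Var = α/β² = 40.98/8.41² = 0.5794.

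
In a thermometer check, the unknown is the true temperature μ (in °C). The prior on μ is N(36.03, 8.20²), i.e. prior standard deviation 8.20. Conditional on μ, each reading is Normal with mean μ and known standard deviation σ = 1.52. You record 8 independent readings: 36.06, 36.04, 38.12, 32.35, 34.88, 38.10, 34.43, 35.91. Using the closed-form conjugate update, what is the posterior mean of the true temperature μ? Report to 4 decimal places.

35.7375

For Normal data with known variance σ², a Normal(μ₀, σ₀²) prior on μ is conjugate. Posterior precision = 1/σ₀² + n/σ²; posterior mean is the precision-weighted average of μ₀ and x̄.
Σxᵢ = 36.06 + 36.04 + 38.12 + 32.35 + 34.88 + 38.10 + 34.43 + 35.91 = 285.89, so n·x̄ = 285.89.
σ₀² = 8.20² = 67.24, σ² = 1.52² = 2.3104; σ² + n·σ₀² = 2.3104 + 8·67.24 = 540.2304.
Posterior mean = (μ₀/σ₀² + n·x̄/σ²)/(1/σ₀² + n/σ²) = (σ²·μ₀ + σ₀²·n·x̄)/(σ² + n·σ₀²) = (2.3104·36.03 + 67.24·285.89)/540.2304 = 19306.487312/540.2304 = 35.7375.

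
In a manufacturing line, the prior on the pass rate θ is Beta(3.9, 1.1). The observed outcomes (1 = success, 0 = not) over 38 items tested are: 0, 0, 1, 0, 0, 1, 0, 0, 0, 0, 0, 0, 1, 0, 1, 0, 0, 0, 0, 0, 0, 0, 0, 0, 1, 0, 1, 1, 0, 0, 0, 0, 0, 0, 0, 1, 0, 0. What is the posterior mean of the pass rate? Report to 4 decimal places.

The Beta prior is conjugate to a Binomial/Bernoulli likelihood; the update adds successes to α and failures to β.
Posterior: Beta(α+k, β+n−k) = Beta(3.9+8, 1.1+30) = Beta(11.9, 31.1).
Posterior mean = α/(α+β) = 11.9/43.0 = 0.2767.

0.2767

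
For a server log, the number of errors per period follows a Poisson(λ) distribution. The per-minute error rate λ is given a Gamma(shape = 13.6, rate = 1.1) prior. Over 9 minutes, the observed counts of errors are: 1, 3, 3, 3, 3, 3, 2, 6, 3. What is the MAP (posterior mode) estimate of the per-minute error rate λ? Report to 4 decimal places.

With a Gamma(shape α, rate β) prior, the Poisson likelihood is conjugate: the posterior is Gamma(α + ΣXᵢ, β + n).
Sum of counts S = 27 over n = 9 minutes.
Posterior: Gamma(α+S, β+n) = Gamma(13.6+27, 1.1+9) = Gamma(40.6, 10.1).
Mode of Gamma(α,β) for α≥1 is (α−1)/β = 39.6/10.1 = 3.9208.

3.9208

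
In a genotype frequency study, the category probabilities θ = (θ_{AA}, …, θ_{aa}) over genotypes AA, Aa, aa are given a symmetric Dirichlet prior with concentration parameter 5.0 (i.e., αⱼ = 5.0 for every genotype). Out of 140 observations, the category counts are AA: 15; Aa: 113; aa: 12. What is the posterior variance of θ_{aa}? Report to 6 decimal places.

The Dirichlet prior is conjugate to the Multinomial likelihood: each posterior αⱼ = prior αⱼ + observed count nⱼ.
Posterior concentration: (20.0, 118.0, 17.0), total = 155.0.
Var[θ_j] = α_j(Σα−α_j)/((Σα)²(Σα+1)) = 17.0·138.0/(155.0²·156.0) = 0.000626.

0.000626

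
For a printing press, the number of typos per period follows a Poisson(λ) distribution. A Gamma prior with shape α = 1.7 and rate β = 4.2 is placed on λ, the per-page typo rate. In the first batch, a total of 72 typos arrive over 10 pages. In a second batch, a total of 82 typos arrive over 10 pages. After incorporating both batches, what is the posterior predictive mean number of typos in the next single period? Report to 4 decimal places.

With a Gamma(shape α, rate β) prior, the Poisson likelihood is conjugate: the posterior is Gamma(α + ΣXᵢ, β + n).
After batch 1: Gamma(α+S, β+n) = Gamma(1.7+72, 4.2+10) = Gamma(73.7, 14.2).
After batch 2: Gamma(α+S, β+n) = Gamma(73.7+82, 14.2+10) = Gamma(155.7, 24.2).
The predictive distribution for one future period is NegBinom with mean α/β = 6.4339.

6.4339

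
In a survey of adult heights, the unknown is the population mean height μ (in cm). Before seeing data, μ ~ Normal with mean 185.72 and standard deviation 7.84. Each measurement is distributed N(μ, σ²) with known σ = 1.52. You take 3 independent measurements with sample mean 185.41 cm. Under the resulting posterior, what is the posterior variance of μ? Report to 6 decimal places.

For Normal data with known variance σ², a Normal(μ₀, σ₀²) prior on μ is conjugate. Posterior precision = 1/σ₀² + n/σ²; posterior mean is the precision-weighted average of μ₀ and x̄.
σ₀² = 7.84² = 61.4656, σ² = 1.52² = 2.3104; σ² + n·σ₀² = 2.3104 + 3·61.4656 = 186.7072.
Posterior precision = 1/σ₀² + n/σ² = 1/61.4656 + 3/2.3104 = (σ² + n·σ₀²)/(σ₀²σ²) = 186.7072/(61.4656·2.3104); posterior variance σₙ² = σ₀²σ²/(σ² + n·σ₀²) = 61.4656·2.3104/186.7072 = 0.760603.

0.760603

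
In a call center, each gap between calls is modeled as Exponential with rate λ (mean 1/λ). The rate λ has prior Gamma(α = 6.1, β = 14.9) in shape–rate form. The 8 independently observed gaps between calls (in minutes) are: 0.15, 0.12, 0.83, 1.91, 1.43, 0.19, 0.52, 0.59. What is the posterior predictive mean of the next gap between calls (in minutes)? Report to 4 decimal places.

1.5756

With a Gamma(shape α, rate β) prior on the exponential rate λ, the posterior after n observations with total T = Σxᵢ is Gamma(α+n, β+T).
Sum of observations T = 5.74 minutes; n = 8.
Posterior: Gamma(6.1+8, 14.9+5.74) = Gamma(14.1, 20.64).
The predictive distribution for the next observation is Lomax; its mean is β/(α−1) = 20.64/13.1 = 1.5756.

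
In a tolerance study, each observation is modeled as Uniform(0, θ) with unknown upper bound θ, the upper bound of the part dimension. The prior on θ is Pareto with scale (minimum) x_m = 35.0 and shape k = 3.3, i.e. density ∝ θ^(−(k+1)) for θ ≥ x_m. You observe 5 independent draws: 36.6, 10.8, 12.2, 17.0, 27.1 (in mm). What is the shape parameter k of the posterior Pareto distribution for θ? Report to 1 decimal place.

8.3

A Pareto(scale x_m, shape k) prior on the upper bound θ of Uniform(0, θ) is conjugate: posterior is Pareto(max(x_m, max xᵢ), k + n).
Sample maximum = 36.6; prior scale x_m = 35.0 → posterior scale = max = 36.6.
Posterior shape = 3.3 + 5 = 8.3.
Posterior shape k = 8.3.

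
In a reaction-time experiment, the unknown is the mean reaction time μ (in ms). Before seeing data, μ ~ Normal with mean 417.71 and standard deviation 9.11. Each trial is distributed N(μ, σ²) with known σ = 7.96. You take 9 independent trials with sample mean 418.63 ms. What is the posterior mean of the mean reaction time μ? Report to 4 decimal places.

418.5581

For Normal data with known variance σ², a Normal(μ₀, σ₀²) prior on μ is conjugate. Posterior precision = 1/σ₀² + n/σ²; posterior mean is the precision-weighted average of μ₀ and x̄.
n·x̄ = 9·418.63 = 3767.67.
σ₀² = 9.11² = 82.9921, σ² = 7.96² = 63.3616; σ² + n·σ₀² = 63.3616 + 9·82.9921 = 810.2905.
Posterior mean = (μ₀/σ₀² + n·x̄/σ²)/(1/σ₀² + n/σ²) = (σ²·μ₀ + σ₀²·n·x̄)/(σ² + n·σ₀²) = (63.3616·417.71 + 82.9921·3767.67)/810.2905 = 339153.619343/810.2905 = 418.5581.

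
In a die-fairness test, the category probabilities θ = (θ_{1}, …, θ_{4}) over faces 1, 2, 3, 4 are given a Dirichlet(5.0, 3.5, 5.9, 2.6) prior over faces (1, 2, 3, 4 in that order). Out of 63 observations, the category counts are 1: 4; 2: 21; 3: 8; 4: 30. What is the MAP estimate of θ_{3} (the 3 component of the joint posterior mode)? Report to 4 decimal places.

0.1697

The Dirichlet prior is conjugate to the Multinomial likelihood: each posterior αⱼ = prior αⱼ + observed count nⱼ.
Posterior concentration: (9.0, 24.5, 13.9, 32.6), total = 80.0.
Joint mode component: (α_{3}−1)/(Σα−K) = 12.9/76.0 = 0.1697.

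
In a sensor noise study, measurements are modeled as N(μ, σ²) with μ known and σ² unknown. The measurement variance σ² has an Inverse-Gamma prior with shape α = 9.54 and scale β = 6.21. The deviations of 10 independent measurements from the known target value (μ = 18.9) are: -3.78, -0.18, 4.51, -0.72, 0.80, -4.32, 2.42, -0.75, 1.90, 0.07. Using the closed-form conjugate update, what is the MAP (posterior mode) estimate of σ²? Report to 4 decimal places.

2.4754

With known mean μ and an Inverse-Gamma(α, β) prior on σ², the Normal likelihood is conjugate: posterior is Inv-Gamma(α + n/2, β + Σ(xᵢ−μ)²/2).
Σ(xᵢ−μ)² = (-3.78)² + (-0.18)² + (4.51)² + (-0.72)² + (0.80)² + (-4.32)² + (2.42)² + (-0.75)² + (1.90)² + (0.07)² = 64.5155.
Posterior: Inv-Gamma(9.54 + 10/2, 6.21 + 64.5155/2) = Inv-Gamma(14.54, 38.46775).
Mode = β/(α+1) = 38.46775/15.54 = 2.4754.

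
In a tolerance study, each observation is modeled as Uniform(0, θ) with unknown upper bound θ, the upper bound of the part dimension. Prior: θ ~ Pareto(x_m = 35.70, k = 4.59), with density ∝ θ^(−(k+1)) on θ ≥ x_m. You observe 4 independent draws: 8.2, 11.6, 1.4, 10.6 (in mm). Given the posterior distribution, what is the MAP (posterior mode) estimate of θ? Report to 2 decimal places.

35.70

A Pareto(scale x_m, shape k) prior on the upper bound θ of Uniform(0, θ) is conjugate: posterior is Pareto(max(x_m, max xᵢ), k + n).
Sample maximum = 11.6; prior scale x_m = 35.70 → posterior scale = max = 35.70.
Posterior shape = 4.59 + 4 = 8.59.
The Pareto density is decreasing on [x_m, ∞), so the mode is x_m = 35.70.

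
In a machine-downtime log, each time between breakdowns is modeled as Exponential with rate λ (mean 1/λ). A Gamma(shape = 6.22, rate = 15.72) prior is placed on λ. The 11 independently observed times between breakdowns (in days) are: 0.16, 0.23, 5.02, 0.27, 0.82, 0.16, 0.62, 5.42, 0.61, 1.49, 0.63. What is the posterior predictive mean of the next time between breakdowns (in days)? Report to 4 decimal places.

1.9205

With a Gamma(shape α, rate β) prior on the exponential rate λ, the posterior after n observations with total T = Σxᵢ is Gamma(α+n, β+T).
Sum of observations T = 15.43 days; n = 11.
Posterior: Gamma(6.22+11, 15.72+15.43) = Gamma(17.22, 31.15).
The predictive distribution for the next observation is Lomax; its mean is β/(α−1) = 31.15/16.22 = 1.9205.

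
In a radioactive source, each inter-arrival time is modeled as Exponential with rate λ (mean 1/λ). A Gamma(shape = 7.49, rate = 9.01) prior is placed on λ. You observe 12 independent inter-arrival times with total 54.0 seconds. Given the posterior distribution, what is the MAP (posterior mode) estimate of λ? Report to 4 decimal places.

0.2934

With a Gamma(shape α, rate β) prior on the exponential rate λ, the posterior after n observations with total T = Σxᵢ is Gamma(α+n, β+T).
Posterior: Gamma(7.49+12, 9.01+54.0) = Gamma(19.49, 63.01).
Mode = (α−1)/β = 0.2934.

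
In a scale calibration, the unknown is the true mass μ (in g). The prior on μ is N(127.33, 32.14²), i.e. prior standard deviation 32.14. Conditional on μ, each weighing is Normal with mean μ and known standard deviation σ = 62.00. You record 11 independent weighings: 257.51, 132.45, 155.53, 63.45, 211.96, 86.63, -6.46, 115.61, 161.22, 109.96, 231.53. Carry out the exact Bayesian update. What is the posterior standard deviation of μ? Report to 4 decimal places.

16.1592

For Normal data with known variance σ², a Normal(μ₀, σ₀²) prior on μ is conjugate. Posterior precision = 1/σ₀² + n/σ²; posterior mean is the precision-weighted average of μ₀ and x̄.
σ₀² = 32.14² = 1032.9796, σ² = 62.00² = 3844; σ² + n·σ₀² = 3844 + 11·1032.9796 = 15206.7756.
Posterior precision = 1/σ₀² + n/σ² = 1/1032.9796 + 11/3844 = (σ² + n·σ₀²)/(σ₀²σ²) = 15206.7756/(1032.9796·3844); posterior variance σₙ² = σ₀²σ²/(σ² + n·σ₀²) = 1032.9796·3844/15206.7756 = 261.118707.
Posterior SD = √σₙ² = √(1032.9796·3844/15206.7756) = 16.1592.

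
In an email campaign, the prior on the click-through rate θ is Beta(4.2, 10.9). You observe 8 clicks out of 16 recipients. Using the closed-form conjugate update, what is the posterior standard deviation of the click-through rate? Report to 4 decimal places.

The Beta prior is conjugate to a Binomial/Bernoulli likelihood; the update adds successes to α and failures to β.
Posterior: Beta(α+k, β+n−k) = Beta(4.2+8, 10.9+8) = Beta(12.2, 18.9).
Var = αβ/((α+β)²(α+β+1)) = 12.2·18.9/(31.1²·32.1) = 0.00742670; SD = √0.00742670 = 0.0862.

0.0862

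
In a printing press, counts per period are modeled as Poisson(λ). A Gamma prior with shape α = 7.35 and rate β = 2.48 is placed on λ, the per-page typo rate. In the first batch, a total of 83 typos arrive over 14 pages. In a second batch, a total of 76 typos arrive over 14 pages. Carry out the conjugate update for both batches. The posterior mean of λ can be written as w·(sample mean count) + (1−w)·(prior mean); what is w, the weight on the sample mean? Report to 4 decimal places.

0.9186

With a Gamma(shape α, rate β) prior, the Poisson likelihood is conjugate: the posterior is Gamma(α + ΣXᵢ, β + n).
Total number of pages: n = 14 + 14 = 28.
Posterior mean = (α₀+S)/(β₀+n) = [n/(β₀+n)]·(S/n) + [β₀/(β₀+n)]·(α₀/β₀), so only n and β₀ enter the weight.
Weight on data w = n/(β₀+n) = 28/(2.48+28) = 28/30.48 = 0.9186.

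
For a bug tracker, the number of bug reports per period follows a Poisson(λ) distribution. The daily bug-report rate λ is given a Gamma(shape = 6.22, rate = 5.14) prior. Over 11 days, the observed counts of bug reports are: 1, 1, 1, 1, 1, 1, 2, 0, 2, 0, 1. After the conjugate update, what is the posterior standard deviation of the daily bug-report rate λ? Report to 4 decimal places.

With a Gamma(shape α, rate β) prior, the Poisson likelihood is conjugate: the posterior is Gamma(α + ΣXᵢ, β + n).
Sum of counts S = 11 over n = 11 days.
Posterior: Gamma(α+S, β+n) = Gamma(6.22+11, 5.14+11) = Gamma(17.22, 16.14).
SD = √α/β = √17.22/16.14 = 0.2571.

0.2571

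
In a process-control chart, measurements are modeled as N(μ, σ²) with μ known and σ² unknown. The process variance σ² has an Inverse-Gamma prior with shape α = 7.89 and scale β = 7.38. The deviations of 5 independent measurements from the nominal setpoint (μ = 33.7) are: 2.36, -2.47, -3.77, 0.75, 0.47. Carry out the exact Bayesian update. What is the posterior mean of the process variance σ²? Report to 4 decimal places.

With known mean μ and an Inverse-Gamma(α, β) prior on σ², the Normal likelihood is conjugate: posterior is Inv-Gamma(α + n/2, β + Σ(xᵢ−μ)²/2).
Σ(xᵢ−μ)² = (2.36)² + (-2.47)² + (-3.77)² + (0.75)² + (0.47)² = 26.6668.
Posterior: Inv-Gamma(7.89 + 5/2, 7.38 + 26.6668/2) = Inv-Gamma(10.39, 20.71340).
E[σ²|data] = β/(α−1) = 20.71340/9.39 = 2.2059.

2.2059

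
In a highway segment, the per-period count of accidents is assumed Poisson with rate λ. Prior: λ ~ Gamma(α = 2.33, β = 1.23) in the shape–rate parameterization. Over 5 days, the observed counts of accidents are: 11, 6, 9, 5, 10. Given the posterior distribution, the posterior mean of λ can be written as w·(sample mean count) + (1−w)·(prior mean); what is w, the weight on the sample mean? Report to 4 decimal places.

With a Gamma(shape α, rate β) prior, the Poisson likelihood is conjugate: the posterior is Gamma(α + ΣXᵢ, β + n).
Posterior mean = (α₀+S)/(β₀+n) = [n/(β₀+n)]·(S/n) + [β₀/(β₀+n)]·(α₀/β₀), so only n and β₀ enter the weight.
Weight on data w = n/(β₀+n) = 5/(1.23+5) = 5/6.23 = 0.8026.

0.8026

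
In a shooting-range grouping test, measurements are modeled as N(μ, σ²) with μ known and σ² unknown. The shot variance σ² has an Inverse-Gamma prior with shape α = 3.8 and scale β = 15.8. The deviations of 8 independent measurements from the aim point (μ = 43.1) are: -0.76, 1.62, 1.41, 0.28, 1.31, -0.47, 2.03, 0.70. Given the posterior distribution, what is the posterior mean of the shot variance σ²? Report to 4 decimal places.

3.1924

With known mean μ and an Inverse-Gamma(α, β) prior on σ², the Normal likelihood is conjugate: posterior is Inv-Gamma(α + n/2, β + Σ(xᵢ−μ)²/2).
Σ(xᵢ−μ)² = (-0.76)² + (1.62)² + (1.41)² + (0.28)² + (1.31)² + (-0.47)² + (2.03)² + (0.70)² = 11.8164.
Posterior: Inv-Gamma(3.8 + 8/2, 15.8 + 11.8164/2) = Inv-Gamma(7.80, 21.70820).
E[σ²|data] = β/(α−1) = 21.70820/6.80 = 3.1924.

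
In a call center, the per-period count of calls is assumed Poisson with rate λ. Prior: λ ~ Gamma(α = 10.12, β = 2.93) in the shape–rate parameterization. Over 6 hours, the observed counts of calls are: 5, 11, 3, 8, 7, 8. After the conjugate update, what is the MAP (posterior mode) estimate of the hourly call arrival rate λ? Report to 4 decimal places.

With a Gamma(shape α, rate β) prior, the Poisson likelihood is conjugate: the posterior is Gamma(α + ΣXᵢ, β + n).
Sum of counts S = 42 over n = 6 hours.
Posterior: Gamma(α+S, β+n) = Gamma(10.12+42, 2.93+6) = Gamma(52.12, 8.93).
Mode of Gamma(α,β) for α≥1 is (α−1)/β = 51.12/8.93 = 5.7245.

5.7245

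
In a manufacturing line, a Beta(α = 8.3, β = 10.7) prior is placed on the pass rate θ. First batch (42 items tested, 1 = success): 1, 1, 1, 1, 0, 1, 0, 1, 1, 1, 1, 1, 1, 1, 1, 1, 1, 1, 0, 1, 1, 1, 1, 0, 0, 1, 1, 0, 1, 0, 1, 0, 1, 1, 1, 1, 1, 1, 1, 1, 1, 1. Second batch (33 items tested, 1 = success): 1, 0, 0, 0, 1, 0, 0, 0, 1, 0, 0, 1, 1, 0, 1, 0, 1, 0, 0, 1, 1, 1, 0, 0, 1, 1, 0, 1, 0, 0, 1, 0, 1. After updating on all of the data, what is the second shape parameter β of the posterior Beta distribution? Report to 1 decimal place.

36.7

The Beta prior is conjugate to a Binomial/Bernoulli likelihood; the update adds successes to α and failures to β.
After batch 1: Beta(8.3+34, 10.7+8) = Beta(42.3, 18.7).
After batch 2: Beta(42.3+15, 18.7+18) = Beta(57.3, 36.7).
Posterior β = 36.7.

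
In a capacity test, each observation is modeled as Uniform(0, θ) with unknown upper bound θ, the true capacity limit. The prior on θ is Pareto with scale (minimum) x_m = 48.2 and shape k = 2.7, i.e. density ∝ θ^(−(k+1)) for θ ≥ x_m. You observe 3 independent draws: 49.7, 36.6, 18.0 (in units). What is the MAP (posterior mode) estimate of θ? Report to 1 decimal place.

49.7

A Pareto(scale x_m, shape k) prior on the upper bound θ of Uniform(0, θ) is conjugate: posterior is Pareto(max(x_m, max xᵢ), k + n).
Sample maximum = 49.7; prior scale x_m = 48.2 → posterior scale = max = 49.7.
Posterior shape = 2.7 + 3 = 5.7.
The Pareto density is decreasing on [x_m, ∞), so the mode is x_m = 49.7.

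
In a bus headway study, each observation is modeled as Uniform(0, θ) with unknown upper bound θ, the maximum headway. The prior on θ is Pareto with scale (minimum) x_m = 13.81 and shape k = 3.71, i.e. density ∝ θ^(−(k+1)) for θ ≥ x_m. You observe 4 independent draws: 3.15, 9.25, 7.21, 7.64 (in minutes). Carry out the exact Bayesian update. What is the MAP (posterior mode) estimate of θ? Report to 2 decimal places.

13.81

A Pareto(scale x_m, shape k) prior on the upper bound θ of Uniform(0, θ) is conjugate: posterior is Pareto(max(x_m, max xᵢ), k + n).
Sample maximum = 9.25; prior scale x_m = 13.81 → posterior scale = max = 13.81.
Posterior shape = 3.71 + 4 = 7.71.
The Pareto density is decreasing on [x_m, ∞), so the mode is x_m = 13.81.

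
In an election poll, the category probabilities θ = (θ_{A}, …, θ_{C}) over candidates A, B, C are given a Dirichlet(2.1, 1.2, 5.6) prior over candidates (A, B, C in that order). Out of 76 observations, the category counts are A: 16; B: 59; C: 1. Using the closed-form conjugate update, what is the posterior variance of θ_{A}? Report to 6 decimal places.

0.001953

The Dirichlet prior is conjugate to the Multinomial likelihood: each posterior αⱼ = prior αⱼ + observed count nⱼ.
Posterior concentration: (18.1, 60.2, 6.6), total = 84.9.
Var[θ_j] = α_j(Σα−α_j)/((Σα)²(Σα+1)) = 18.1·66.8/(84.9²·85.9) = 0.001953.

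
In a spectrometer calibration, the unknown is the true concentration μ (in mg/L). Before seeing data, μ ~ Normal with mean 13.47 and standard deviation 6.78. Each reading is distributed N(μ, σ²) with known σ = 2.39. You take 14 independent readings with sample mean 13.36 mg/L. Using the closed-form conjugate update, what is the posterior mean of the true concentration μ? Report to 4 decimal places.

For Normal data with known variance σ², a Normal(μ₀, σ₀²) prior on μ is conjugate. Posterior precision = 1/σ₀² + n/σ²; posterior mean is the precision-weighted average of μ₀ and x̄.
n·x̄ = 14·13.36 = 187.04.
σ₀² = 6.78² = 45.9684, σ² = 2.39² = 5.7121; σ² + n·σ₀² = 5.7121 + 14·45.9684 = 649.2697.
Posterior mean = (μ₀/σ₀² + n·x̄/σ²)/(1/σ₀² + n/σ²) = (σ²·μ₀ + σ₀²·n·x̄)/(σ² + n·σ₀²) = (5.7121·13.47 + 45.9684·187.04)/649.2697 = 8674.871523/649.2697 = 13.3610.

13.3610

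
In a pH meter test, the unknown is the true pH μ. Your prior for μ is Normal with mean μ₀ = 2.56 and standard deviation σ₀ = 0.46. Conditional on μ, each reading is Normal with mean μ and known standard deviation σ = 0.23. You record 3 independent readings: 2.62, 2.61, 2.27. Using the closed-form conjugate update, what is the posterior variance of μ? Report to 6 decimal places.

For Normal data with known variance σ², a Normal(μ₀, σ₀²) prior on μ is conjugate. Posterior precision = 1/σ₀² + n/σ²; posterior mean is the precision-weighted average of μ₀ and x̄.
σ₀² = 0.46² = 0.2116, σ² = 0.23² = 0.0529; σ² + n·σ₀² = 0.0529 + 3·0.2116 = 0.6877.
Posterior precision = 1/σ₀² + n/σ² = 1/0.2116 + 3/0.0529 = (σ² + n·σ₀²)/(σ₀²σ²) = 0.6877/(0.2116·0.0529); posterior variance σₙ² = σ₀²σ²/(σ² + n·σ₀²) = 0.2116·0.0529/0.6877 = 0.016277.

0.016277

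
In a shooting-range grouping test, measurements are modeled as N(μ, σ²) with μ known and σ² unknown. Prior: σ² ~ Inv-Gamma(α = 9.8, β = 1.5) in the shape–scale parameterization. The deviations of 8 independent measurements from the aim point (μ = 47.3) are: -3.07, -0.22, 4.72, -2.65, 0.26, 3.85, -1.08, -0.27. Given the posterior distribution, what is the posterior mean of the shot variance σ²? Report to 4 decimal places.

With known mean μ and an Inverse-Gamma(α, β) prior on σ², the Normal likelihood is conjugate: posterior is Inv-Gamma(α + n/2, β + Σ(xᵢ−μ)²/2).
Σ(xᵢ−μ)² = (-3.07)² + (-0.22)² + (4.72)² + (-2.65)² + (0.26)² + (3.85)² + (-1.08)² + (-0.27)² = 54.9036.
Posterior: Inv-Gamma(9.8 + 8/2, 1.5 + 54.9036/2) = Inv-Gamma(13.80, 28.95180).
E[σ²|data] = β/(α−1) = 28.95180/12.80 = 2.2619.

2.2619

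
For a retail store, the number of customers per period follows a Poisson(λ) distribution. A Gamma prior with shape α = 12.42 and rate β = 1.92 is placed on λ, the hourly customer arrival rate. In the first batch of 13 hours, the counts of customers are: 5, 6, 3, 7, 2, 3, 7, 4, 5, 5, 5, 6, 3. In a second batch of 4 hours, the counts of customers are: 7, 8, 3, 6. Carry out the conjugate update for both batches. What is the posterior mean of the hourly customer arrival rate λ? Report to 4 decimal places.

With a Gamma(shape α, rate β) prior, the Poisson likelihood is conjugate: the posterior is Gamma(α + ΣXᵢ, β + n).
Batch 1: sum of counts S = 61 over n = 13 hours.
After batch 1: Gamma(α+S, β+n) = Gamma(12.42+61, 1.92+13) = Gamma(73.42, 14.92).
Batch 2: sum of counts S = 24 over n = 4 hours.
After batch 2: Gamma(α+S, β+n) = Gamma(73.42+24, 14.92+4) = Gamma(97.42, 18.92).
Posterior mean = α/β = 97.42/18.92 = 5.1490.

5.1490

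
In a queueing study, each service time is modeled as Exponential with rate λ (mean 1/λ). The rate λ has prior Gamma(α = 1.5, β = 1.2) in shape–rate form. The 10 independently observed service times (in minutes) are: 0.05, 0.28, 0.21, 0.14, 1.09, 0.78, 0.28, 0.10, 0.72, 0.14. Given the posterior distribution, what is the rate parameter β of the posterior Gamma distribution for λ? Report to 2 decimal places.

With a Gamma(shape α, rate β) prior on the exponential rate λ, the posterior after n observations with total T = Σxᵢ is Gamma(α+n, β+T).
Sum of observations T = 3.79 minutes; n = 10.
Posterior: Gamma(1.5+10, 1.2+3.79) = Gamma(11.5, 4.99).
Posterior β = 4.99.

4.99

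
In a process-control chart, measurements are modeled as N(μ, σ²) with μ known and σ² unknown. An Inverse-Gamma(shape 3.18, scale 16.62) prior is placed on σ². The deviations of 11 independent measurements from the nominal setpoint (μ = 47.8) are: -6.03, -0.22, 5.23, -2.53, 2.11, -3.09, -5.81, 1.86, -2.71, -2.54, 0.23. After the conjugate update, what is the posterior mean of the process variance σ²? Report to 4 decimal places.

10.9679

With known mean μ and an Inverse-Gamma(α, β) prior on σ², the Normal likelihood is conjugate: posterior is Inv-Gamma(α + n/2, β + Σ(xᵢ−μ)²/2).
Σ(xᵢ−μ)² = (-6.03)² + (-0.22)² + (5.23)² + (-2.53)² + (2.11)² + (-3.09)² + (-5.81)² + (1.86)² + (-2.71)² + (-2.54)² + (0.23)² = 135.2276.
Posterior: Inv-Gamma(3.18 + 11/2, 16.62 + 135.2276/2) = Inv-Gamma(8.68, 84.23380).
E[σ²|data] = β/(α−1) = 84.23380/7.68 = 10.9679.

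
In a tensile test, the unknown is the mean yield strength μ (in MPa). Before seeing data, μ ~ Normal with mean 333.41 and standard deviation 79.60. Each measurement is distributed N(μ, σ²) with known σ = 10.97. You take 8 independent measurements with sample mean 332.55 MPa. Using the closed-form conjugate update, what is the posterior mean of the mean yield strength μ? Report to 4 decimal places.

332.5520

For Normal data with known variance σ², a Normal(μ₀, σ₀²) prior on μ is conjugate. Posterior precision = 1/σ₀² + n/σ²; posterior mean is the precision-weighted average of μ₀ and x̄.
n·x̄ = 8·332.55 = 2660.4.
σ₀² = 79.60² = 6336.16, σ² = 10.97² = 120.3409; σ² + n·σ₀² = 120.3409 + 8·6336.16 = 50809.6209.
Posterior mean = (μ₀/σ₀² + n·x̄/σ²)/(1/σ₀² + n/σ²) = (σ²·μ₀ + σ₀²·n·x̄)/(σ² + n·σ₀²) = (120.3409·333.41 + 6336.16·2660.4)/50809.6209 = 16896842.923469/50809.6209 = 332.5520.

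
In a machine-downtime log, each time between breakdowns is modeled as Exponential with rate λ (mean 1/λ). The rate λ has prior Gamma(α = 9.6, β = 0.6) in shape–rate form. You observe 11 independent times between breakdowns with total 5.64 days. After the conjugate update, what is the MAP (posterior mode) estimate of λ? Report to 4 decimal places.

With a Gamma(shape α, rate β) prior on the exponential rate λ, the posterior after n observations with total T = Σxᵢ is Gamma(α+n, β+T).
Posterior: Gamma(9.6+11, 0.6+5.64) = Gamma(20.6, 6.24).
Mode = (α−1)/β = 3.1410.

3.1410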